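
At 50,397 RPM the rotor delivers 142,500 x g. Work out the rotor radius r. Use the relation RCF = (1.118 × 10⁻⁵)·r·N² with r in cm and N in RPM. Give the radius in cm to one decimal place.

142500 = 1.118 × 10⁻⁵ × r × (50397)²
r = 142500 / (1.118 × 10⁻⁵ × 2,539,857,609) = 142500 / 28395.61 ≈ 5.018 cm

≈ 5.0 cm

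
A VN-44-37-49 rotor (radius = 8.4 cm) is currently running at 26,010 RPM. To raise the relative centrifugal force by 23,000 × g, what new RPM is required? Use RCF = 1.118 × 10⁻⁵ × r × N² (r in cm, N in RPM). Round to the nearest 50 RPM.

Current RCF = 1.118 × 10⁻⁵ × 8.4 × (26010)² = 1.118 × 10⁻⁵ × 8.4 × 676,520,100 ≈ 63,533.4 × g
Target RCF = 63,533.4 + 23,000 = 86,533.4 × g
N² = 86,533.4 / (9.3912 × 10⁻⁵) = 921,430,701
N ≈ √921,430,701 ≈ 30,355.1

N₂ ≈ 30350 RPM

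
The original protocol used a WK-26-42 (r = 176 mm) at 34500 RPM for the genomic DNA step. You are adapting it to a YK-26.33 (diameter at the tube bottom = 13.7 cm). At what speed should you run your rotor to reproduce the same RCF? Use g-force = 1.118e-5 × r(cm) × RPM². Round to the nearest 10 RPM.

55300 RPM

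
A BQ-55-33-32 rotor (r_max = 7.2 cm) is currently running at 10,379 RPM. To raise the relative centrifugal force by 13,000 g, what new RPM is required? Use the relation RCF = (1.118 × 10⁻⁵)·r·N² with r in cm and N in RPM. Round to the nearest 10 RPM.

Current RCF = 1.118 × 10⁻⁵ × 7.2 × (10379)² = 1.118 × 10⁻⁵ × 7.2 × 107,723,641 ≈ 8,671.3 × g
Target RCF = 8,671.3 + 13,000 = 21,671.3 × g
N² = 21,671.3 / (8.0496 × 10⁻⁵) = 269,222,073
N ≈ √269,222,073 ≈ 16,408.0

≈ 16410 RPM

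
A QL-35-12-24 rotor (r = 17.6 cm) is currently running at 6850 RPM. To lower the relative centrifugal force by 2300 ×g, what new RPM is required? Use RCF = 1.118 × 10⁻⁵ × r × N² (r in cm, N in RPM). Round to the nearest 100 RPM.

N₂ ≈ 5900 RPM

Current RCF = 1.118 × 10⁻⁵ × 17.6 × (6850)² = 1.118 × 10⁻⁵ × 17.6 × 46,922,500 ≈ 9,232.8 × g
Target RCF = 9,232.8 − 2,300 = 6,932.8 × g
N² = 6,932.8 / (19.6768 × 10⁻⁵) = 35,233,371
N ≈ √35,233,371 ≈ 5,935.8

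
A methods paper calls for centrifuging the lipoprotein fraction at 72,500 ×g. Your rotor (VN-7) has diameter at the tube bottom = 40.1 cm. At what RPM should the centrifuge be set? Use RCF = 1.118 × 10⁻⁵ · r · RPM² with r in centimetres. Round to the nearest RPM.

r = 40.1 / 2 = 20.05 cm
72,500 = 1.118 × 10⁻⁵ × 20.05 × N²
N² = 72,500 / (22.4159 × 10⁻⁵) = 323,431,136
N ≈ √323,431,136 ≈ 17,984.2

N ≈ 17984 RPM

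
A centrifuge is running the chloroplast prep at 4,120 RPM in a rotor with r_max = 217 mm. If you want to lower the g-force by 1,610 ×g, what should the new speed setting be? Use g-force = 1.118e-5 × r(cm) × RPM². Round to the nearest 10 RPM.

≈ 3220 RPM

r = 217 mm = 21.7 cm
Current RCF = 1.118 × 10⁻⁵ × 21.7 × (4120)² = 1.118 × 10⁻⁵ × 21.7 × 16,974,400 ≈ 4,118.1 × g
Target RCF = 4,118.1 − 1,610 = 2,508.1 × g
N² = 2,508.1 / (24.2606 × 10⁻⁵) = 10,338,161
N ≈ √10,338,161 ≈ 3,215.3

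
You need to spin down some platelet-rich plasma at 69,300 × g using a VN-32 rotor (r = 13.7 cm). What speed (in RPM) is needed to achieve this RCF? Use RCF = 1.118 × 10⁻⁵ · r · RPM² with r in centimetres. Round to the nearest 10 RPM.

N ≈ 21270 RPM

69,300 = 1.118 × 10⁻⁵ × 13.7 × N²
N² = 69,300 / (15.3166 × 10⁻⁵) = 452,450,283
N ≈ √452,450,283 ≈ 21,270.9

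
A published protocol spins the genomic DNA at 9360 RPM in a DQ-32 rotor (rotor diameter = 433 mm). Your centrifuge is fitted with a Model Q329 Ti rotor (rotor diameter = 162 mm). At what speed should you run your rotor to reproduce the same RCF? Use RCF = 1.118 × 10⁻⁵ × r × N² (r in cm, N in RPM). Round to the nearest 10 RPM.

Original rotor: r = 433 mm / 2 = 216.5 mm = 21.65 cm
RCF_original = 1.118 × 10⁻⁵ × 21.65 × (9360)² = 1.118 × 10⁻⁵ × 21.65 × 87,609,600 ≈ 21,205.6 × g
Your rotor: r = 162 mm / 2 = 81 mm = 8.1 cm
21,205.6 = 1.118 × 10⁻⁵ × 8.1 × N²
N² = 21,205.6 / (9.0558 × 10⁻⁵) = 234,165,949
N ≈ √234,165,949 ≈ 15,302.5

≈ 15300 RPM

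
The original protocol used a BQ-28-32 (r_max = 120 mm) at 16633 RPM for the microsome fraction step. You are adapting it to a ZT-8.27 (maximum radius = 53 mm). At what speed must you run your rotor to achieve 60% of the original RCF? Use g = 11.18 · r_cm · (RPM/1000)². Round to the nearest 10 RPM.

≈ 19390 RPM

Original rotor: r = 120 mm = 12.0 cm
RCF = 11.18 × r × (N/1000)²
RCF_original = 11.18 × 12 × (16.633)² = 11.18 × 12 × 276.656689 ≈ 37,116.3 × g
Target RCF = 0.6 × 37,116.3 ≈ 22,269.8 × g
Your rotor: r = 53 mm = 5.3 cm
22,269.8 = 11.18 × 5.3 × (N/1000)²
(N/1000)² = 22,269.8 / 59.254 = 375.8362
N = 1000 × √375.8362 ≈ 19,386.5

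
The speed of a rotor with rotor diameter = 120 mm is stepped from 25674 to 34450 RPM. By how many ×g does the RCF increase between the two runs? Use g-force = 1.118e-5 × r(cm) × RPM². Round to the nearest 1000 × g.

r = 120 mm / 2 = 60 mm = 6 cm
RCF₁ = 1.118 × 10⁻⁵ × 6 × (25674)² = 1.118 × 10⁻⁵ × 6 × 659,154,276 ≈ 44,216.1 × g
RCF₂ = 1.118 × 10⁻⁵ × 6 × (34450)² = 1.118 × 10⁻⁵ × 6 × 1,186,802,500 ≈ 79,610.7 × g
Increase = 79,610.7 − 44,216.1 = 35,394.6

≈ 35000 ×g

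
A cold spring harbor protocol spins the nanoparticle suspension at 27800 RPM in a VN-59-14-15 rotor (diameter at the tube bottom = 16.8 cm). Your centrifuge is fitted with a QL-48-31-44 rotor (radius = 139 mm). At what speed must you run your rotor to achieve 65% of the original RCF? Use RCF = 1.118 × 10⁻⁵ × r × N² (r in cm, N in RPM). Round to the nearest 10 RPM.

17420 RPM

Original rotor: r = 16.8 / 2 = 8.4 cm
RCF_original = 1.118 × 10⁻⁵ × 8.4 × (27800)² = 1.118 × 10⁻⁵ × 8.4 × 772,840,000 ≈ 72,579 × g
Target RCF = 0.65 × 72,579 ≈ 47,176.3 × g
Your rotor: r = 139 mm = 13.9 cm
47,176.3 = 1.118 × 10⁻⁵ × 13.9 × N²
N² = 47,176.3 / (15.5402 × 10⁻⁵) = 303,575,887
N ≈ √303,575,887 ≈ 17,423.4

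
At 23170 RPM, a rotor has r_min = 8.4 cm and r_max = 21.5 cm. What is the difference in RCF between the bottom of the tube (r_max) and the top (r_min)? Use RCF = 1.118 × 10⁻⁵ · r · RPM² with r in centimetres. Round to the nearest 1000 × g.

ΔRCF ≈ 79000 x g

ΔRCF = 1.118 × 10⁻⁵ × (r_max − r_min) × N² = 1.118 × 10⁻⁵ × 13.1 × 536,848,900 ≈ 78,625.8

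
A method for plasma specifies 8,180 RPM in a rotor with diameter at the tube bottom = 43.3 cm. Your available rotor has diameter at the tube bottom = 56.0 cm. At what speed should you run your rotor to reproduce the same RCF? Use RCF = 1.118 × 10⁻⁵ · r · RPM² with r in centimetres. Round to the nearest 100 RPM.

Original rotor: r = 43.3 / 2 = 21.65 cm
RCF_original = 1.118 × 10⁻⁵ × 21.65 × (8180)² = 1.118 × 10⁻⁵ × 21.65 × 66,912,400 ≈ 16,195.9 × g
Your rotor: r = 56.0 / 2 = 28 cm
16,195.9 = 1.118 × 10⁻⁵ × 28 × N²
N² = 16,195.9 / (31.304 × 10⁻⁵) = 51,737,478
N ≈ √51,737,478 ≈ 7,192.9

≈ 7200 RPM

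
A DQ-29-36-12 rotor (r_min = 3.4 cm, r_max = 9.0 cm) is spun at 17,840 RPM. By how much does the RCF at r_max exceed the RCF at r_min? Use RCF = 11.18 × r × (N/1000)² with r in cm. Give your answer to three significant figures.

19900 × g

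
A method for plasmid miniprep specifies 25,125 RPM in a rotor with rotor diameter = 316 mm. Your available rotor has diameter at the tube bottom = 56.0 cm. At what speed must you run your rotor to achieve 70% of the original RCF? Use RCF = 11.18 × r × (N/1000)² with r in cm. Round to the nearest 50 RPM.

≈ 15800 RPM

Original rotor: r = 316 mm / 2 = 158 mm = 15.8 cm
RCF_original = 11.18 × 15.8 × (25.125)² = 11.18 × 15.8 × 631.265625 ≈ 111,509.3 × g
Target RCF = 0.7 × 111,509.3 ≈ 78,056.5 × g
Your rotor: r = 56.0 / 2 = 28 cm
78,056.5 = 11.18 × 28 × (N/1000)²
(N/1000)² = 78,056.5 / 313.04 = 249.3499
N = 1000 × √249.3499 ≈ 15,790.8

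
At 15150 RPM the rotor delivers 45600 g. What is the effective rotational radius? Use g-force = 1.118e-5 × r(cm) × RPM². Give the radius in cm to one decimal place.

RCF = 1.118 × 10⁻⁵ × r × N²
45600 = 1.118 × 10⁻⁵ × r × (15150)²
r = 45600 / (1.118 × 10⁻⁵ × 229,522,500) = 45600 / 2566.062 ≈ 17.770 cm

r ≈ 17.8 cm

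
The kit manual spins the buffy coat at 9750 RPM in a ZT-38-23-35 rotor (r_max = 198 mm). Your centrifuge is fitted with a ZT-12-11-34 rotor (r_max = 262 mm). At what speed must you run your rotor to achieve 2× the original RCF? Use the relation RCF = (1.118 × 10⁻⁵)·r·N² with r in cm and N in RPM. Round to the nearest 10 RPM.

≈ 11990 RPM

Original rotor: r = 198 mm = 19.8 cm
RCF_original = 1.118 × 10⁻⁵ × 19.8 × (9750)² = 1.118 × 10⁻⁵ × 19.8 × 95,062,500 ≈ 21,043.4 × g
Target RCF = 2 × 21,043.4 ≈ 42,086.8 × g
Your rotor: r = 262 mm = 26.2 cm
42,086.8 = 1.118 × 10⁻⁵ × 26.2 × N²
N² = 42,086.8 / (29.2916 × 10⁻⁵) = 143,682,148
N ≈ √143,682,148 ≈ 11,986.7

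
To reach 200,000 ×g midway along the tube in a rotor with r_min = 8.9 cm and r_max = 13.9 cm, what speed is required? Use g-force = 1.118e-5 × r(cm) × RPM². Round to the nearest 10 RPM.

N ≈ 39610 RPM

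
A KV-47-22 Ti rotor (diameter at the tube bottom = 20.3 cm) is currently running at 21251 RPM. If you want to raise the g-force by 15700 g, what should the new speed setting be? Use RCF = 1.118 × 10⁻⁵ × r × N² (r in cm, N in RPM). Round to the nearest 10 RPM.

r = 20.3 / 2 = 10.15 cm
Current RCF = 1.118 × 10⁻⁵ × 10.15 × (21251)² = 1.118 × 10⁻⁵ × 10.15 × 451,605,001 ≈ 51,246.8 × g
Target RCF = 51,246.8 + 15,700 = 66,946.8 × g
N² = 66,946.8 / (11.3477 × 10⁻⁵) = 589,959,199
N ≈ √589,959,199 ≈ 24,289.1

N₂ ≈ 24290 RPM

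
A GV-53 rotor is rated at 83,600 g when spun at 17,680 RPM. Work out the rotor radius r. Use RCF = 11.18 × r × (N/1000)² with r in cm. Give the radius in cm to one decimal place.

r ≈ 23.9 cm

83600 = 11.18 × r × (17.68)²
r = 83600 / (11.18 × 312.5824) = 83600 / 3494.671 ≈ 23.922 cm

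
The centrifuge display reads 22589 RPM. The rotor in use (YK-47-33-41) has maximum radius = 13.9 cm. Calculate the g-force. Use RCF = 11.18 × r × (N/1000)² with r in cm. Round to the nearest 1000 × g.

≈ 79000 g

RCF = 11.18 × 13.9 × (22.589)² = 11.18 × 13.9 × 510.262921 ≈ 79,295.9 × g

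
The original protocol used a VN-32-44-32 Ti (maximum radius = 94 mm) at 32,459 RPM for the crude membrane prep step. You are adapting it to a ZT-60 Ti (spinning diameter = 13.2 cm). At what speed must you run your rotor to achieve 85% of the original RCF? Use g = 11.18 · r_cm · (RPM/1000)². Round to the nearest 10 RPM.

≈ 35710 RPM

Original rotor: r = 94 mm = 9.4 cm
RCF = 11.18 × r × (N/1000)²
RCF_original = 11.18 × 9.4 × (32.459)² = 11.18 × 9.4 × 1,053.586681 ≈ 110,723.5 × g
Target RCF = 0.85 × 110,723.5 ≈ 94,115 × g
Your rotor: r = 13.2 / 2 = 6.6 cm
94,115 = 11.18 × 6.6 × (N/1000)²
(N/1000)² = 94,115 / 73.788 = 1275.478
N = 1000 × √1275.478 ≈ 35,713.8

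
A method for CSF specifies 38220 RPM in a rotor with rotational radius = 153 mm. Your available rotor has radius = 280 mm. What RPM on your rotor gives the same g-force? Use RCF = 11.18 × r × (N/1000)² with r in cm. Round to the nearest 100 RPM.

Original rotor: r = 153 mm = 15.3 cm
RCF = 11.18 × r × (N/1000)²
RCF_original = 11.18 × 15.3 × (38.22)² = 11.18 × 15.3 × 1,460.7684 ≈ 249,870.3 × g
Your rotor: r = 280 mm = 28.0 cm
249,870.3 = 11.18 × 28 × (N/1000)²
(N/1000)² = 249,870.3 / 313.04 = 798.2057
N = 1000 × √798.2057 ≈ 28,252.5

28300 RPM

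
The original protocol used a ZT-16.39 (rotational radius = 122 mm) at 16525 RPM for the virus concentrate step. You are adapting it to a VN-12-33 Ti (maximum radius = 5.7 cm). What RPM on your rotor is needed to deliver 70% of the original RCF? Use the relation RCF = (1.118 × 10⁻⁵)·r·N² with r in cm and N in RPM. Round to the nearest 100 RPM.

20200 RPM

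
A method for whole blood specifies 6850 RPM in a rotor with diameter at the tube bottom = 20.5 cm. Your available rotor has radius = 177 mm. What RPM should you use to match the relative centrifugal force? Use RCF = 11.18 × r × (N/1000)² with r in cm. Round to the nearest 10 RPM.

≈ 5210 RPM

Original rotor: r = 20.5 / 2 = 10.25 cm
RCF_original = 11.18 × 10.25 × (6.85)² = 11.18 × 10.25 × 46.9225 ≈ 5,377.1 × g
Your rotor: r = 177 mm = 17.7 cm
5,377.1 = 11.18 × 17.7 × (N/1000)²
(N/1000)² = 5,377.1 / 197.886 = 27.17272
N = 1000 × √27.17272 ≈ 5,212.7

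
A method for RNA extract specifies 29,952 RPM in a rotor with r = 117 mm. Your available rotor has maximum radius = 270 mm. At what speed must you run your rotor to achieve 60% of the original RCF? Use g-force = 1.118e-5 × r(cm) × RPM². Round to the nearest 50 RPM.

≈ 15250 RPM

Original rotor: r = 117 mm = 11.7 cm
RCF_original = 1.118 × 10⁻⁵ × 11.7 × (29952)² = 1.118 × 10⁻⁵ × 11.7 × 897,122,304 ≈ 117,349 × g
Target RCF = 0.6 × 117,349 ≈ 70,409.4 × g
Your rotor: r = 270 mm = 27.0 cm
70,409.4 = 1.118 × 10⁻⁵ × 27 × N²
N² = 70,409.4 / (30.186 × 10⁻⁵) = 233,251,839
N ≈ √233,251,839 ≈ 15,272.6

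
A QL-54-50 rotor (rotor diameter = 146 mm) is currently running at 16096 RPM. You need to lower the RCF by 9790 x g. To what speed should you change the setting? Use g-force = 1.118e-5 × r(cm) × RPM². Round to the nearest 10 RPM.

r = 146 mm / 2 = 73 mm = 7.3 cm
Current RCF = 1.118 × 10⁻⁵ × 7.3 × (16096)² = 1.118 × 10⁻⁵ × 7.3 × 259,081,216 ≈ 21,144.7 × g
Target RCF = 21,144.7 − 9,790 = 11,354.7 × g
N² = 11,354.7 / (8.1614 × 10⁻⁵) = 139,126,865
N ≈ √139,126,865 ≈ 11,795.2

≈ 11800 RPM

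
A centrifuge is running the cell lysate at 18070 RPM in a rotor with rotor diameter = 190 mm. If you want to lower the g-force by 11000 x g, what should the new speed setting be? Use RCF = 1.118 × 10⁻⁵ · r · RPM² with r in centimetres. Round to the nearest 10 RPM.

r = 190 mm / 2 = 95 mm = 9.5 cm
Current RCF = 1.118 × 10⁻⁵ × 9.5 × (18070)² = 1.118 × 10⁻⁵ × 9.5 × 326,524,900 ≈ 34,680.2 × g
Target RCF = 34,680.2 − 11,000 = 23,680.2 × g
N² = 23,680.2 / (10.621 × 10⁻⁵) = 222,956,407
N ≈ √222,956,407 ≈ 14,931.7

≈ 14930 RPM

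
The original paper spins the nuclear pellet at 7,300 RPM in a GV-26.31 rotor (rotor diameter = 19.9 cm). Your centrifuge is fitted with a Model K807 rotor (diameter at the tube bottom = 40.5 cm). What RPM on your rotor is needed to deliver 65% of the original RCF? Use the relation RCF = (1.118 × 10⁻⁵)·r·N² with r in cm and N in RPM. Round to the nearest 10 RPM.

Original rotor: r = 19.9 / 2 = 9.95 cm
RCF_original = 1.118 × 10⁻⁵ × 9.95 × (7300)² = 1.118 × 10⁻⁵ × 9.95 × 53,290,000 ≈ 5,928 × g
Target RCF = 0.65 × 5,928 ≈ 3,853.2 × g
Your rotor: r = 40.5 / 2 = 20.25 cm
3,853.2 = 1.118 × 10⁻⁵ × 20.25 × N²
N² = 3,853.2 / (22.6395 × 10⁻⁵) = 17,019,811
N ≈ √17,019,811 ≈ 4,125.5

≈ 4130 RPM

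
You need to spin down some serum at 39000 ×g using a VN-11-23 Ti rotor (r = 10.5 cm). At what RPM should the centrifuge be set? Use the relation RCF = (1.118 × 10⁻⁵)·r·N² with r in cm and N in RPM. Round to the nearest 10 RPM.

39,000 = 1.118 × 10⁻⁵ × 10.5 × N²
N² = 39,000 / (11.739 × 10⁻⁵) = 332,225,914
N ≈ √332,225,914 ≈ 18,227.1

N ≈ 18230 RPM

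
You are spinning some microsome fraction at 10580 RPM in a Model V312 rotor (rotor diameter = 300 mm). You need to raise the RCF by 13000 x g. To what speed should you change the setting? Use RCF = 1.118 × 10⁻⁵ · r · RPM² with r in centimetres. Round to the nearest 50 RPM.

r = 300 mm / 2 = 150 mm = 15 cm
Current RCF = 1.118 × 10⁻⁵ × 15 × (10580)² = 1.118 × 10⁻⁵ × 15 × 111,936,400 ≈ 18,771.7 × g
Target RCF = 18,771.7 + 13,000 = 31,771.7 × g
N² = 31,771.7 / (16.77 × 10⁻⁵) = 189,455,575
N ≈ √189,455,575 ≈ 13,764.3

13750 RPM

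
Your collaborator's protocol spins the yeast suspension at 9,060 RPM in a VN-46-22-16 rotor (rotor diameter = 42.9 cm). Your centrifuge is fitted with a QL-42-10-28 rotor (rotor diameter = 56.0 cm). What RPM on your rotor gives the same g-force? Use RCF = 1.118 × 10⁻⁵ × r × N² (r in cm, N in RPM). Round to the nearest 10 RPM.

7930 RPM

Original rotor: r = 42.9 / 2 = 21.45 cm
RCF = 1.118 × 10⁻⁵ × r × N²
RCF_original = 1.118 × 10⁻⁵ × 21.45 × (9060)² = 1.118 × 10⁻⁵ × 21.45 × 82,083,600 ≈ 19,684.6 × g
Your rotor: r = 56.0 / 2 = 28 cm
19,684.6 = 1.118 × 10⁻⁵ × 28 × N²
N² = 19,684.6 / (31.304 × 10⁻⁵) = 62,882,060
N ≈ √62,882,060 ≈ 7,929.8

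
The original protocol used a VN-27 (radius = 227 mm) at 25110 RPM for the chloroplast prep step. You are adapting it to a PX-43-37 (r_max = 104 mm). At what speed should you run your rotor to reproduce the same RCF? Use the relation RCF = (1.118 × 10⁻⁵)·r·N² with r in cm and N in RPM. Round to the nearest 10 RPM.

Original rotor: r = 227 mm = 22.7 cm
RCF_original = 1.118 × 10⁻⁵ × 22.7 × (25110)² = 1.118 × 10⁻⁵ × 22.7 × 630,512,100 ≈ 160,015.1 × g
Your rotor: r = 104 mm = 10.4 cm
160,015.1 = 1.118 × 10⁻⁵ × 10.4 × N²
N² = 160,015.1 / (11.6272 × 10⁻⁵) = 1,376,213,534
N ≈ √1,376,213,534 ≈ 37,097.4

37100 RPM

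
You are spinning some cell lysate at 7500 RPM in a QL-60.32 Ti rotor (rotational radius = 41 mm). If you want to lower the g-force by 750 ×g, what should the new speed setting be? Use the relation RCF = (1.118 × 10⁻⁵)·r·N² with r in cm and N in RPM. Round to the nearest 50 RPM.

r = 41 mm = 4.1 cm
Current RCF = 1.118 × 10⁻⁵ × 4.1 × (7500)² = 1.118 × 10⁻⁵ × 4.1 × 56,250,000 ≈ 2,578.4 × g
Target RCF = 2,578.4 − 750 = 1,828.4 × g
N² = 1,828.4 / (4.5838 × 10⁻⁵) = 39,888,302
N ≈ √39,888,302 ≈ 6,315.7

6300 RPM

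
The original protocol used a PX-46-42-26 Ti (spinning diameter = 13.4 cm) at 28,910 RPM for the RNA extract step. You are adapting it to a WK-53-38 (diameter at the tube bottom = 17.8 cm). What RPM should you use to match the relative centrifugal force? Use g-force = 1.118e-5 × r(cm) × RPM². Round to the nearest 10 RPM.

Original rotor: r = 13.4 / 2 = 6.7 cm
RCF = 1.118 × 10⁻⁵ × r × N²
RCF_original = 1.118 × 10⁻⁵ × 6.7 × (28910)² = 1.118 × 10⁻⁵ × 6.7 × 835,788,100 ≈ 62,605.5 × g
Your rotor: r = 17.8 / 2 = 8.9 cm
62,605.5 = 1.118 × 10⁻⁵ × 8.9 × N²
N² = 62,605.5 / (9.9502 × 10⁻⁵) = 629,188,358
N ≈ √629,188,358 ≈ 25,083.6

25080 RPM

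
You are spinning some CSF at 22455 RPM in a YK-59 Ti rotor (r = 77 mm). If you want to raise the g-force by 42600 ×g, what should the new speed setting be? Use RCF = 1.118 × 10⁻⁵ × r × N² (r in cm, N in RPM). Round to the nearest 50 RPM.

≈ 31600 RPM

r = 77 mm = 7.7 cm
Current RCF = 1.118 × 10⁻⁵ × 7.7 × (22455)² = 1.118 × 10⁻⁵ × 7.7 × 504,227,025 ≈ 43,406.9 × g
Target RCF = 43,406.9 + 42,600 = 86,006.9 × g
N² = 86,006.9 / (8.6086 × 10⁻⁵) = 999,081,151
N ≈ √999,081,151 ≈ 31,608.2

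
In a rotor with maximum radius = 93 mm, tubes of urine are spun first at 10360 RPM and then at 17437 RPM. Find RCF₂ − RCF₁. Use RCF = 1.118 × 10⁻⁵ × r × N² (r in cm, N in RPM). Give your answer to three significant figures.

20500 g

r = 93 mm = 9.3 cm
RCF₁ = 1.118 × 10⁻⁵ × 9.3 × (10360)² = 1.118 × 10⁻⁵ × 9.3 × 107,329,600 ≈ 11,159.5 × g
RCF₂ = 1.118 × 10⁻⁵ × 9.3 × (17437)² = 1.118 × 10⁻⁵ × 9.3 × 304,048,969 ≈ 31,613.2 × g
Increase = 31,613.2 − 11,159.5 = 20,453.7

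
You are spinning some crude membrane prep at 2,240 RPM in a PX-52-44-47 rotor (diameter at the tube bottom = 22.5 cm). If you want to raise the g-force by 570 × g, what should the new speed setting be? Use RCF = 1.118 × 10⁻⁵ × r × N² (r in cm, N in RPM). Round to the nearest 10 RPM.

≈ 3090 RPM

r = 22.5 / 2 = 11.25 cm
Current RCF = 1.118 × 10⁻⁵ × 11.25 × (2240)² = 1.118 × 10⁻⁵ × 11.25 × 5,017,600 ≈ 631.1 × g
Target RCF = 631.1 + 570 = 1,201.1 × g
N² = 1,201.1 / (12.5775 × 10⁻⁵) = 9,549,593
N ≈ √9,549,593 ≈ 3,090.2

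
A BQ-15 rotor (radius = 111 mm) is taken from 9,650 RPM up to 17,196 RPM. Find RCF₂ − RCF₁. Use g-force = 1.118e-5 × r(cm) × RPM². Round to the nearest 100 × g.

≈ 25100 x g

r = 111 mm = 11.1 cm
RCF₁ = 1.118 × 10⁻⁵ × 11.1 × (9650)² = 1.118 × 10⁻⁵ × 11.1 × 93,122,500 ≈ 11,556.3 × g
RCF₂ = 1.118 × 10⁻⁵ × 11.1 × (17196)² = 1.118 × 10⁻⁵ × 11.1 × 295,702,416 ≈ 36,696.1 × g
Increase = 36,696.1 − 11,556.3 = 25,139.8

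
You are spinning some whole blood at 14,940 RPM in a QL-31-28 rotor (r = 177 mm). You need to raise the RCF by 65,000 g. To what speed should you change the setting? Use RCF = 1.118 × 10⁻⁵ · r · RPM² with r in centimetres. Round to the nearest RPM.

r = 177 mm = 17.7 cm
Current RCF = 1.118 × 10⁻⁵ × 17.7 × (14940)² = 1.118 × 10⁻⁵ × 17.7 × 223,203,600 ≈ 44,168.9 × g
Target RCF = 44,168.9 + 65,000 = 109,168.9 × g
N² = 109,168.9 / (19.7886 × 10⁻⁵) = 551,675,712
N ≈ √551,675,712 ≈ 23,487.8

≈ 23488 RPM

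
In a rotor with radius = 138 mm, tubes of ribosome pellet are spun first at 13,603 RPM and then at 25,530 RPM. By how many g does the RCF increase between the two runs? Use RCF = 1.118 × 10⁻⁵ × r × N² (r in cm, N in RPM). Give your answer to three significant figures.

r = 138 mm = 13.8 cm
RCF₁ = 1.118 × 10⁻⁵ × 13.8 × (13603)² = 1.118 × 10⁻⁵ × 13.8 × 185,041,609 ≈ 28,549 × g
RCF₂ = 1.118 × 10⁻⁵ × 13.8 × (25530)² = 1.118 × 10⁻⁵ × 13.8 × 651,780,900 ≈ 100,559.4 × g
Increase = 100,559.4 − 28,549 = 72,010.4

≈ 72000 g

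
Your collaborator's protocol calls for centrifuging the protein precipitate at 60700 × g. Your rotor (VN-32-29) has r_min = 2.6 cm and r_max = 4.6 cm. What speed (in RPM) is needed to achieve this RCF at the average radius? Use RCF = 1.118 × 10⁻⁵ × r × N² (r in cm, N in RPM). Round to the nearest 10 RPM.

38830 RPM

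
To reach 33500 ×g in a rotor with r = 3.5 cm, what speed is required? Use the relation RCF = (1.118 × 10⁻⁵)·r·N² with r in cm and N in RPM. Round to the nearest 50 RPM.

RCF = 1.118 × 10⁻⁵ × r × N²
33,500 = 1.118 × 10⁻⁵ × 3.5 × N²
N² = 33,500 / (3.913 × 10⁻⁵) = 856,120,624
N ≈ √856,120,624 ≈ 29,259.5

N ≈ 29250 RPM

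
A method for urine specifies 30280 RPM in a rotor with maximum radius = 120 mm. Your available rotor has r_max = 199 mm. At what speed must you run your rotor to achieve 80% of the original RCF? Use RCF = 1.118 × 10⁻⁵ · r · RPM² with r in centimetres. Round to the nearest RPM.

Original rotor: r = 120 mm = 12.0 cm
RCF_original = 1.118 × 10⁻⁵ × 12 × (30280)² = 1.118 × 10⁻⁵ × 12 × 916,878,400 ≈ 123,008.4 × g
Target RCF = 0.8 × 123,008.4 ≈ 98,406.7 × g
Your rotor: r = 199 mm = 19.9 cm
98,406.7 = 1.118 × 10⁻⁵ × 19.9 × N²
N² = 98,406.7 / (22.2482 × 10⁻⁵) = 442,313,086
N ≈ √442,313,086 ≈ 21,031.2

21031 RPM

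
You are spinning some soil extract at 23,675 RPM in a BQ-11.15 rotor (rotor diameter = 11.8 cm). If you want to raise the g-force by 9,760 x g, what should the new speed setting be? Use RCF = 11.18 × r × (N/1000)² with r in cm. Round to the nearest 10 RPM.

≈ 26620 RPM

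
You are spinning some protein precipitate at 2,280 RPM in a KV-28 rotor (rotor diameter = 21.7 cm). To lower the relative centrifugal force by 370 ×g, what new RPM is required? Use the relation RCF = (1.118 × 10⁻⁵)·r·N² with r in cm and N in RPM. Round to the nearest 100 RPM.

r = 21.7 / 2 = 10.85 cm
Current RCF = 1.118 × 10⁻⁵ × 10.85 × (2280)² = 1.118 × 10⁻⁵ × 10.85 × 5,198,400 ≈ 630.6 × g
Target RCF = 630.6 − 370 = 260.6 × g
N² = 260.6 / (12.1303 × 10⁻⁵) = 2,148,339
N ≈ √2,148,339 ≈ 1,465.7

N₂ ≈ 1500 RPM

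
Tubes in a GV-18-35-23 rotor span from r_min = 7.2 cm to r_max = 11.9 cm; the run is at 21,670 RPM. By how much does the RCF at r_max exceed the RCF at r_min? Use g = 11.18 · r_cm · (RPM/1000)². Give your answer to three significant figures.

ΔRCF ≈ 24700 x g

RCF_max = 11.18 × 11.9 × (21.67)² = 11.18 × 11.9 × 469.5889 ≈ 62,475 × g
RCF_min = 11.18 × 7.2 × (21.67)² = 11.18 × 7.2 × 469.5889 ≈ 37,800 × g
ΔRCF = 62,475 − 37,800 = 24,675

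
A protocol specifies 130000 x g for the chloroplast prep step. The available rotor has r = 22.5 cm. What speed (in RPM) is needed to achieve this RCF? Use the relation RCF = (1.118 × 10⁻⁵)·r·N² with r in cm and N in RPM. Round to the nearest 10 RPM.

≈ 22730 RPM

130,000 = 1.118 × 10⁻⁵ × 22.5 × N²
N² = 130,000 / (25.155 × 10⁻⁵) = 516,795,866
N ≈ √516,795,866 ≈ 22,733.1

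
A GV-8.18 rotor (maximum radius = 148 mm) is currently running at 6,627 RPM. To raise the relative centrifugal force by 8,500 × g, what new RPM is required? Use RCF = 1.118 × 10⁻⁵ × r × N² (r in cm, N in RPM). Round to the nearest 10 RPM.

≈ 9760 RPM

r = 148 mm = 14.8 cm
Current RCF = 1.118 × 10⁻⁵ × 14.8 × (6627)² = 1.118 × 10⁻⁵ × 14.8 × 43,917,129 ≈ 7,266.7 × g
Target RCF = 7,266.7 + 8,500 = 15,766.7 × g
N² = 15,766.7 / (16.5464 × 10⁻⁵) = 95,287,797
N ≈ √95,287,797 ≈ 9,761.5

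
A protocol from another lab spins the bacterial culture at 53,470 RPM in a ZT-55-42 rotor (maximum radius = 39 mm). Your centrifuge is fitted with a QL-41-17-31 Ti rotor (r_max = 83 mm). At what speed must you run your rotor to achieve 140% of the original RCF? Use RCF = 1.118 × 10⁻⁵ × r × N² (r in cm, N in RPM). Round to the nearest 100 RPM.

≈ 43400 RPM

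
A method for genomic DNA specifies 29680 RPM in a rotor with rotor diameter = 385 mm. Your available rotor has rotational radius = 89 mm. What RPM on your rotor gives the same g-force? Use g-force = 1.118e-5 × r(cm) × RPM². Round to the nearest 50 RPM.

43650 RPM

Original rotor: r = 385 mm / 2 = 192.5 mm = 19.25 cm
RCF_original = 1.118 × 10⁻⁵ × 19.25 × (29680)² = 1.118 × 10⁻⁵ × 19.25 × 880,902,400 ≈ 189,583.4 × g
Your rotor: r = 89 mm = 8.9 cm
189,583.4 = 1.118 × 10⁻⁵ × 8.9 × N²
N² = 189,583.4 / (9.9502 × 10⁻⁵) = 1,905,322,506
N ≈ √1,905,322,506 ≈ 43,650.0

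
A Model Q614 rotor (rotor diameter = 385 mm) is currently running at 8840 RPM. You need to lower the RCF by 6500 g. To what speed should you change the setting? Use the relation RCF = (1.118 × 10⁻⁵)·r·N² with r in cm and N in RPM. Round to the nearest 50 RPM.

6900 RPM

r = 385 mm / 2 = 192.5 mm = 19.25 cm
Current RCF = 1.118 × 10⁻⁵ × 19.25 × (8840)² = 1.118 × 10⁻⁵ × 19.25 × 78,145,600 ≈ 16,818.1 × g
Target RCF = 16,818.1 − 6,500 = 10,318.1 × g
N² = 10,318.1 / (21.5215 × 10⁻⁵) = 47,943,220
N ≈ √47,943,220 ≈ 6,924.1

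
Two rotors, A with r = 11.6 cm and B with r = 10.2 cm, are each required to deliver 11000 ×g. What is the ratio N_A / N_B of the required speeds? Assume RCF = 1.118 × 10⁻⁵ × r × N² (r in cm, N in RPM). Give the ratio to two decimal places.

0.94

At fixed RCF, N ∝ 1/√r, so N_A/N_B = √(r_B/r_A) = √(10.2/11.6) = √0.879310 = 0.9377.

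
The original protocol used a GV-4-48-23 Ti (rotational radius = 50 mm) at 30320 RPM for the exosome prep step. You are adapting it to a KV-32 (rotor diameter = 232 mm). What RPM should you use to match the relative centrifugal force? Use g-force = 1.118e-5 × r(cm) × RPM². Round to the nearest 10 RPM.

19910 RPM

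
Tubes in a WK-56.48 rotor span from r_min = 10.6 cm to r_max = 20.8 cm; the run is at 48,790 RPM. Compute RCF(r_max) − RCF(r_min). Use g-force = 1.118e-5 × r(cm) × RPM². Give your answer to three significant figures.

ΔRCF = 1.118 × 10⁻⁵ × (r_max − r_min) × N² = 1.118 × 10⁻⁵ × 10.2 × 2,380,464,100 ≈ 271,458.6

ΔRCF ≈ 271000 g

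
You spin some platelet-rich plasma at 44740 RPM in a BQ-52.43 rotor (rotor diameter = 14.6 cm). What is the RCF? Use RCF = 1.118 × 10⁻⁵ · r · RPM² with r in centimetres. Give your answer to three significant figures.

≈ 163000 × g

r = 14.6 / 2 = 7.3 cm
RCF = 1.118 × 10⁻⁵ × r × N²
RCF = 1.118 × 10⁻⁵ × 7.3 × (44740)² = 1.118 × 10⁻⁵ × 7.3 × 2,001,667,600 ≈ 163,364.1 × g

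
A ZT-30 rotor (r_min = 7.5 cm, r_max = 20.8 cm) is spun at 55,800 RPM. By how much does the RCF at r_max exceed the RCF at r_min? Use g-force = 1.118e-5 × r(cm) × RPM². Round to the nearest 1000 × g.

463000 ×g

ΔRCF = 1.118 × 10⁻⁵ × (r_max − r_min) × N² = 1.118 × 10⁻⁵ × 13.3 × 3,113,640,000 ≈ 462,979.6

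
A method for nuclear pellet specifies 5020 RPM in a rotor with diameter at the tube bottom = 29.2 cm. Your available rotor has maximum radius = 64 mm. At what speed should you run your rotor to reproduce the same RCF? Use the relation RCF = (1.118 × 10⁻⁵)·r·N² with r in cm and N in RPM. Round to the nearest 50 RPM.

Original rotor: r = 29.2 / 2 = 14.6 cm
RCF = 1.118 × 10⁻⁵ × r × N²
RCF_original = 1.118 × 10⁻⁵ × 14.6 × (5020)² = 1.118 × 10⁻⁵ × 14.6 × 25,200,400 ≈ 4,113.4 × g
Your rotor: r = 64 mm = 6.4 cm
4,113.4 = 1.118 × 10⁻⁵ × 6.4 × N²
N² = 4,113.4 / (7.1552 × 10⁻⁵) = 57,488,260
N ≈ √57,488,260 ≈ 7,582.1

≈ 7600 RPM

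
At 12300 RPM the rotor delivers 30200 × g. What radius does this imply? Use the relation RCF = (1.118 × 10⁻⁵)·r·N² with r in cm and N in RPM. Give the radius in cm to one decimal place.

≈ 17.9 cm

30200 = 1.118 × 10⁻⁵ × r × (12300)²
r = 30200 / (1.118 × 10⁻⁵ × 151,290,000) = 30200 / 1691.422 ≈ 17.855 cm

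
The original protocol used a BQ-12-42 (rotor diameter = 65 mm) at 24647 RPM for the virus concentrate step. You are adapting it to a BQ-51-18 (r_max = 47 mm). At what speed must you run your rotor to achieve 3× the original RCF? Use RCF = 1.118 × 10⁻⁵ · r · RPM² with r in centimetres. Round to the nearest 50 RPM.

Original rotor: r = 65 mm / 2 = 32.5 mm = 3.25 cm
RCF = 1.118 × 10⁻⁵ × r × N²
RCF_original = 1.118 × 10⁻⁵ × 3.25 × (24647)² = 1.118 × 10⁻⁵ × 3.25 × 607,474,609 ≈ 22,072.6 × g
Target RCF = 3 × 22,072.6 ≈ 66,217.8 × g
Your rotor: r = 47 mm = 4.7 cm
66,217.8 = 1.118 × 10⁻⁵ × 4.7 × N²
N² = 66,217.8 / (5.2546 × 10⁻⁵) = 1,260,187,264
N ≈ √1,260,187,264 ≈ 35,499.1

35500 RPM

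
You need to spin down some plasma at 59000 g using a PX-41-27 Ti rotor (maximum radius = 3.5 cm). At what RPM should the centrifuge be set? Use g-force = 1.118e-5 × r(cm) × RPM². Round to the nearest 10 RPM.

≈ 38830 RPM

59,000 = 1.118 × 10⁻⁵ × 3.5 × N²
N² = 59,000 / (3.913 × 10⁻⁵) = 1,507,794,531
N ≈ √1,507,794,531 ≈ 38,830.3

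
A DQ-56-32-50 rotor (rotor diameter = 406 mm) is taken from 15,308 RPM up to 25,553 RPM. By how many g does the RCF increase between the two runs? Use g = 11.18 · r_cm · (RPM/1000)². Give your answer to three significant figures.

r = 406 mm / 2 = 203 mm = 20.3 cm
RCF₁ = 11.18 × 20.3 × (15.308)² = 11.18 × 20.3 × 234.334864 ≈ 53,183.2 × g
RCF₂ = 11.18 × 20.3 × (25.553)² = 11.18 × 20.3 × 652.955809 ≈ 148,190.9 × g
Increase = 148,190.9 − 53,183.2 = 95,007.7

95000 g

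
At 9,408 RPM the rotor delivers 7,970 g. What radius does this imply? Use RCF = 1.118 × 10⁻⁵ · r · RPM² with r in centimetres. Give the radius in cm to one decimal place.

RCF = 1.118 × 10⁻⁵ × r × N²
7970 = 1.118 × 10⁻⁵ × r × (9408)²
r = 7970 / (1.118 × 10⁻⁵ × 88,510,464) = 7970 / 989.547 ≈ 8.054 cm

r ≈ 8.1 cm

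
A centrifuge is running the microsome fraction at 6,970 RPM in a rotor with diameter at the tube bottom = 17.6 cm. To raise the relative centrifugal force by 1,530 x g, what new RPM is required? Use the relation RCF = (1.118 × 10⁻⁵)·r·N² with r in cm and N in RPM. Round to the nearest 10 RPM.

8010 RPM

r = 17.6 / 2 = 8.8 cm
Current RCF = 1.118 × 10⁻⁵ × 8.8 × (6970)² = 1.118 × 10⁻⁵ × 8.8 × 48,580,900 ≈ 4,779.6 × g
Target RCF = 4,779.6 + 1,530 = 6,309.6 × g
N² = 6,309.6 / (9.8384 × 10⁻⁵) = 64,132,379
N ≈ √64,132,379 ≈ 8,008.3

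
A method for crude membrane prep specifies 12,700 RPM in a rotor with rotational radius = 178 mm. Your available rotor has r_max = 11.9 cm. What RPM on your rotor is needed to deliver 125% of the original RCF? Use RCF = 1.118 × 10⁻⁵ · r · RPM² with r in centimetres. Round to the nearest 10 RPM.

Original rotor: r = 178 mm = 17.8 cm
RCF_original = 1.118 × 10⁻⁵ × 17.8 × (12700)² = 1.118 × 10⁻⁵ × 17.8 × 161,290,000 ≈ 32,097.4 × g
Target RCF = 1.25 × 32,097.4 ≈ 40,121.8 × g
40,121.8 = 1.118 × 10⁻⁵ × 11.9 × N²
N² = 40,121.8 / (13.3042 × 10⁻⁵) = 301,572,436
N ≈ √301,572,436 ≈ 17,365.8

≈ 17370 RPM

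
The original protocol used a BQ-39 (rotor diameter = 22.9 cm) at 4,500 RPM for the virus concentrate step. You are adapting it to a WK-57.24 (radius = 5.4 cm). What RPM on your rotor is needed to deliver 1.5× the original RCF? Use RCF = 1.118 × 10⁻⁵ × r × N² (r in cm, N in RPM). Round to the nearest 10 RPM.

Original rotor: r = 22.9 / 2 = 11.45 cm
RCF_original = 1.118 × 10⁻⁵ × 11.45 × (4500)² = 1.118 × 10⁻⁵ × 11.45 × 20,250,000 ≈ 2,592.2 × g
Target RCF = 1.5 × 2,592.2 ≈ 3,888.3 × g
3,888.3 = 1.118 × 10⁻⁵ × 5.4 × N²
N² = 3,888.3 / (6.0372 × 10⁻⁵) = 64,405,685
N ≈ √64,405,685 ≈ 8,025.3

≈ 8030 RPM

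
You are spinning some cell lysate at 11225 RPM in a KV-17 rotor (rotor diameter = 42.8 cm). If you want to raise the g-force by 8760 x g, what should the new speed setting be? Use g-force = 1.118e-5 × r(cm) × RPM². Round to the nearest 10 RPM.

r = 42.8 / 2 = 21.4 cm
Current RCF = 1.118 × 10⁻⁵ × 21.4 × (11225)² = 1.118 × 10⁻⁵ × 21.4 × 126,000,625 ≈ 30,145.9 × g
Target RCF = 30,145.9 + 8,760 = 38,905.9 × g
N² = 38,905.9 / (23.9252 × 10⁻⁵) = 162,614,733
N ≈ √162,614,733 ≈ 12,752.0

N₂ ≈ 12750 RPM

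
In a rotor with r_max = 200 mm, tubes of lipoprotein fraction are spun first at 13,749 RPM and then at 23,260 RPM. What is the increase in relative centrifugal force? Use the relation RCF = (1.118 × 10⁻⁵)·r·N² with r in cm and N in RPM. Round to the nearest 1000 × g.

≈ 79000 × g

r = 200 mm = 20.0 cm
RCF₁ = 1.118 × 10⁻⁵ × 20 × (13749)² = 1.118 × 10⁻⁵ × 20 × 189,035,001 ≈ 42,268.2 × g
RCF₂ = 1.118 × 10⁻⁵ × 20 × (23260)² = 1.118 × 10⁻⁵ × 20 × 541,027,600 ≈ 120,973.8 × g
Increase = 120,973.8 − 42,268.2 = 78,705.6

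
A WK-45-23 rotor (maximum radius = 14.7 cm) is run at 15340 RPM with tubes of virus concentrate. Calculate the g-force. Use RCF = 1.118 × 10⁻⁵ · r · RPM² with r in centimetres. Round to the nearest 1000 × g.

39000 ×g

RCF = 1.118 × 10⁻⁵ × r × N²
RCF = 1.118 × 10⁻⁵ × 14.7 × (15340)² = 1.118 × 10⁻⁵ × 14.7 × 235,315,600 ≈ 38,673.2 × g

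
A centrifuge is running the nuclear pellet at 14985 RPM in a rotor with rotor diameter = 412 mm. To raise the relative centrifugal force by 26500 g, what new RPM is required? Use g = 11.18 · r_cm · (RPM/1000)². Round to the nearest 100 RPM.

≈ 18400 RPM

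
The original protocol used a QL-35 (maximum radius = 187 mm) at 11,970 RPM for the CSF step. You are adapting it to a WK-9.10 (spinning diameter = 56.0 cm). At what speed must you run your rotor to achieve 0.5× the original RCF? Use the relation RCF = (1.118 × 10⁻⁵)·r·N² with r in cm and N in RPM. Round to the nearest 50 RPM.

Original rotor: r = 187 mm = 18.7 cm
RCF = 1.118 × 10⁻⁵ × r × N²
RCF_original = 1.118 × 10⁻⁵ × 18.7 × (11970)² = 1.118 × 10⁻⁵ × 18.7 × 143,280,900 ≈ 29,955.2 × g
Target RCF = 0.5 × 29,955.2 ≈ 14,977.6 × g
Your rotor: r = 56.0 / 2 = 28 cm
14,977.6 = 1.118 × 10⁻⁵ × 28 × N²
N² = 14,977.6 / (31.304 × 10⁻⁵) = 47,845,643
N ≈ √47,845,643 ≈ 6,917.1

≈ 6900 RPM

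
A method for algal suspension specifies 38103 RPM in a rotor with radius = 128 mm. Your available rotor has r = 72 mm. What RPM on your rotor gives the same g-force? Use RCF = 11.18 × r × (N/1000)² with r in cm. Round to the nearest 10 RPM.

50800 RPM

Original rotor: r = 128 mm = 12.8 cm
RCF_original = 11.18 × 12.8 × (38.103)² = 11.18 × 12.8 × 1,451.838609 ≈ 207,763.9 × g
Your rotor: r = 72 mm = 7.2 cm
207,763.9 = 11.18 × 7.2 × (N/1000)²
(N/1000)² = 207,763.9 / 80.496 = 2581.046
N = 1000 × √2581.046 ≈ 50,804.0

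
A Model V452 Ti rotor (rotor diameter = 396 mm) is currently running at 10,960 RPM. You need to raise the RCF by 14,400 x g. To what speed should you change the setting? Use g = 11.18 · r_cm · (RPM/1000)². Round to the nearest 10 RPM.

r = 396 mm / 2 = 198 mm = 19.8 cm
Current RCF = 11.18 × 19.8 × (10.96)² = 11.18 × 19.8 × 120.1216 ≈ 26,590.6 × g
Target RCF = 26,590.6 + 14,400 = 40,990.6 × g
(N/1000)² = 40,990.6 / 221.364 = 185.1728
N = 1000 × √185.1728 ≈ 13,607.8

≈ 13610 RPM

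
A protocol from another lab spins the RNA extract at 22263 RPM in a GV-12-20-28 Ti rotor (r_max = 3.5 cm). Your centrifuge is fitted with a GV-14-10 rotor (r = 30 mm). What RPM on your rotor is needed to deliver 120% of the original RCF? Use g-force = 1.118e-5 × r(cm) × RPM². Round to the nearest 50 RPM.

RCF_original = 1.118 × 10⁻⁵ × 3.5 × (22263)² = 1.118 × 10⁻⁵ × 3.5 × 495,641,169 ≈ 19,394.4 × g
Target RCF = 1.2 × 19,394.4 ≈ 23,273.3 × g
Your rotor: r = 30 mm = 3.0 cm
23,273.3 = 1.118 × 10⁻⁵ × 3 × N²
N² = 23,273.3 / (3.354 × 10⁻⁵) = 693,896,840
N ≈ √693,896,840 ≈ 26,341.9

≈ 26350 RPM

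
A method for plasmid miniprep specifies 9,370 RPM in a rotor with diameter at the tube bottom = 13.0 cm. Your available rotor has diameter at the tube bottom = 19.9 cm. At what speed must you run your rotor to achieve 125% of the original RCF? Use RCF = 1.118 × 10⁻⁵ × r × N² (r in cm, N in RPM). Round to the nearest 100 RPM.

Original rotor: r = 13.0 / 2 = 6.5 cm
RCF_original = 1.118 × 10⁻⁵ × 6.5 × (9370)² = 1.118 × 10⁻⁵ × 6.5 × 87,796,900 ≈ 6,380.2 × g
Target RCF = 1.25 × 6,380.2 ≈ 7,975.2 × g
Your rotor: r = 19.9 / 2 = 9.95 cm
7,975.2 = 1.118 × 10⁻⁵ × 9.95 × N²
N² = 7,975.2 / (11.1241 × 10⁻⁵) = 71,692,991
N ≈ √71,692,991 ≈ 8,467.2

8500 RPM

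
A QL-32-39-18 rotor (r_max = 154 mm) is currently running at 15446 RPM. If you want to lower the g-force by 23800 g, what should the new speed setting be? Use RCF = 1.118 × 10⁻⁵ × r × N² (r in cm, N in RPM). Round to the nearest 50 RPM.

r = 154 mm = 15.4 cm
Current RCF = 1.118 × 10⁻⁵ × 15.4 × (15446)² = 1.118 × 10⁻⁵ × 15.4 × 238,578,916 ≈ 41,076.6 × g
Target RCF = 41,076.6 − 23,800 = 17,276.6 × g
N² = 17,276.6 / (17.2172 × 10⁻⁵) = 100,345,004
N ≈ √100,345,004 ≈ 10,017.2

≈ 10000 RPM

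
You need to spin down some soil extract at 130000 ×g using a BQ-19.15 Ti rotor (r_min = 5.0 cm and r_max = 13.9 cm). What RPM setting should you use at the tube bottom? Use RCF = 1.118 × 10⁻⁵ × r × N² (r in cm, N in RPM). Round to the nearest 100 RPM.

Use r_max = 13.9 cm.
RCF = 1.118 × 10⁻⁵ × r × N²
130,000 = 1.118 × 10⁻⁵ × 13.9 × N²
N² = 130,000 / (15.5402 × 10⁻⁵) = 836,540,070
N ≈ √836,540,070 ≈ 28,923.0

28900 RPM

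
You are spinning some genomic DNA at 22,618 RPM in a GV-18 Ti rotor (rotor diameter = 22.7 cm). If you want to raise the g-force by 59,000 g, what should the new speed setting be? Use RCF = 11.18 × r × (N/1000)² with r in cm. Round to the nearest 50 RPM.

r = 22.7 / 2 = 11.35 cm
Current RCF = 11.18 × 11.35 × (22.618)² = 11.18 × 11.35 × 511.573924 ≈ 64,915.1 × g
Target RCF = 64,915.1 + 59,000 = 123,915.1 × g
(N/1000)² = 123,915.1 / 126.893 = 976.5322
N = 1000 × √976.5322 ≈ 31,249.5

N₂ ≈ 31250 RPM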